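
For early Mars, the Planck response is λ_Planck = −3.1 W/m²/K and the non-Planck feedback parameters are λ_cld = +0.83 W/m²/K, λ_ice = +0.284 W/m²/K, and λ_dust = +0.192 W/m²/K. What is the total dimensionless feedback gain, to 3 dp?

Convert to gains: g_cld = 0.83/3.1 = 0.2677; g_ice = 0.284/3.1 = 0.09161; g_dust = 0.192/3.1 = 0.06194.
Total gain g = 0.42125.

0.421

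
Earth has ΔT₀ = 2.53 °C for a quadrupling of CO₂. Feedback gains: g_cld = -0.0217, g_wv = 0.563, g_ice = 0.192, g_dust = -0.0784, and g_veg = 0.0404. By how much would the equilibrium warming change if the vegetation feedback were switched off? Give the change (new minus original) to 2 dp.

Original: g = 0.6953, ΔT = 2.53/(1−0.6953) = 8.3032 °C.
Without vegetation: g' = 0.6549, ΔT' = 2.53/(1−0.6549) = 7.3312 °C.
Change = 7.3312 − 8.3032 = -0.97 °C.

-0.97 °C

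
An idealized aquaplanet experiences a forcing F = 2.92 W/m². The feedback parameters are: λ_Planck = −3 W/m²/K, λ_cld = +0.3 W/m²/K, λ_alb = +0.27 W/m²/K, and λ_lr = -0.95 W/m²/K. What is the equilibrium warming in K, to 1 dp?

0.9 K

Net feedback parameter λ = (−3) + (+0.3) + (+0.27) + (-0.95) = -3.38 W/m²/K.
ΔT = −F/λ = −2.92/(-3.38) = 0.9 K.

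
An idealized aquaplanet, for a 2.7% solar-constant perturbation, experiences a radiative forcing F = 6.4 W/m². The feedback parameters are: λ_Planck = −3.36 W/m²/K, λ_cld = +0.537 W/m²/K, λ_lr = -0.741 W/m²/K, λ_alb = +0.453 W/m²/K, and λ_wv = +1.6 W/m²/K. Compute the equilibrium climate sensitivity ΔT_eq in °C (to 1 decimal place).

Net feedback parameter λ = (−3.36) + (+0.537) + (-0.741) + (+0.453) + (+1.6) = -1.511 W/m²/K.
ΔT = −F/λ = −6.4/(-1.511) = 4.2 °C.

4.2 °C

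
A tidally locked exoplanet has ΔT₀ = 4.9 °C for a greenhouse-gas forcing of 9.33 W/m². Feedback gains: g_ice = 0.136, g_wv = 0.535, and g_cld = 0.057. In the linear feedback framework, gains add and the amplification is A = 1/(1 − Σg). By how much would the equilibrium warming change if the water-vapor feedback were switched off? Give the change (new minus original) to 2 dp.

-11.94 °C

Original: g = 0.728, ΔT = 4.9/(1−0.728) = 18.0147 °C.
Without water-vapor: g' = 0.193, ΔT' = 4.9/(1−0.193) = 6.0719 °C.
Change = 6.0719 − 18.0147 = -11.94 °C.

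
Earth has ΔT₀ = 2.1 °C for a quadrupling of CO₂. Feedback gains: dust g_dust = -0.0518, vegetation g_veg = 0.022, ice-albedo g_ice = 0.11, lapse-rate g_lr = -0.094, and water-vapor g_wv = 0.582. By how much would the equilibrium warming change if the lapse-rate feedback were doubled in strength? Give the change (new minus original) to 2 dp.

Original: g = 0.5682, ΔT = 2.1/(1−0.5682) = 4.8634 °C.
With doubled lapse-rate: g' = 0.4742, ΔT' = 2.1/(1−0.4742) = 3.9939 °C.
Change = 3.9939 − 4.8634 = -0.87 °C.

-0.87 °C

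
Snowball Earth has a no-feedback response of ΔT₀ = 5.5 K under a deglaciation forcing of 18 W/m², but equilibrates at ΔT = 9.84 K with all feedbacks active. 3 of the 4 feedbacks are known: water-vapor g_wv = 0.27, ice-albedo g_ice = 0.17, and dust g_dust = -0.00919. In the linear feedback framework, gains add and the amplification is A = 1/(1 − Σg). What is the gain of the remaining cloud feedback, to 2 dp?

0.01

Amplification A = ΔT/ΔT₀ = 9.84/5.5 = 1.789.
Total gain g = 1 − 1/A = 1 − 1/1.789 = 0.441.
Known gains sum to 0.27 + 0.17 − 0.00919 = 0.43081.
g_cld = 0.441 − 0.43081 = 0.01.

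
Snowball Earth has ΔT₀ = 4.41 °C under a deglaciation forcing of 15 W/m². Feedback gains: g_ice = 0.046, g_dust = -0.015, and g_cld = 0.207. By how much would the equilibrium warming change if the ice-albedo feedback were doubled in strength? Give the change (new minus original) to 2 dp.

Original: g = 0.238, ΔT = 4.41/(1−0.238) = 5.7874 °C.
With doubled ice-albedo: g' = 0.284, ΔT' = 4.41/(1−0.284) = 6.1592 °C.
Change = 6.1592 − 5.7874 = 0.37 °C.

0.37 °C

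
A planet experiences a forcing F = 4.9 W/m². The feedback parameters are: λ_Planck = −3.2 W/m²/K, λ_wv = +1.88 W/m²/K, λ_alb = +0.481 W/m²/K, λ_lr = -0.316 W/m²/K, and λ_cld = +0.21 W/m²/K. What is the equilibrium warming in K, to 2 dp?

Net feedback parameter λ = (−3.2) + (+1.88) + (+0.481) + (-0.316) + (+0.21) = -0.945 W/m²/K.
ΔT = −F/λ = −4.9/(-0.945) = 5.19 K.

5.19 K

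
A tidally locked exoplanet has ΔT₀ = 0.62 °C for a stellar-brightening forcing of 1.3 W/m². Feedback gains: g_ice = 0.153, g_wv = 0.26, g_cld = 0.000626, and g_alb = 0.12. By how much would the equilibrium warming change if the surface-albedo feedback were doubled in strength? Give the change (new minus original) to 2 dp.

0.46 °C

Original: g = 0.533626, ΔT = 0.62/(1−0.533626) = 1.3294 °C.
With doubled surface-albedo: g' = 0.653626, ΔT' = 0.62/(1−0.653626) = 1.7900 °C.
Change = 1.7900 − 1.3294 = 0.46 °C.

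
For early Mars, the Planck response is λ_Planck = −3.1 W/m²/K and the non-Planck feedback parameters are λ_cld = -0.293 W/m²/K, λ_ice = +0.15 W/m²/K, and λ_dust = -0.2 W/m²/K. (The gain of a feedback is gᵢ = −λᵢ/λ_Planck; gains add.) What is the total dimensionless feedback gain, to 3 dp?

-0.111

Convert to gains: g_cld = -0.293/3.1 = -0.09452; g_ice = 0.15/3.1 = 0.04839; g_dust = -0.2/3.1 = -0.06452.
Total gain g = -0.11065.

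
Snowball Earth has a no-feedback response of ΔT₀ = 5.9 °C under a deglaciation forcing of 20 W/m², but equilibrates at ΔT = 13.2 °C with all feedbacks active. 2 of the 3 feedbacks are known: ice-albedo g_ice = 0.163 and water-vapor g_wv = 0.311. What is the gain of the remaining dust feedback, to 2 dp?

0.08

Amplification A = ΔT/ΔT₀ = 13.2/5.9 = 2.237.
Total gain g = 1 − 1/A = 1 − 1/2.237 = 0.553.
Known gains sum to 0.163 + 0.311 = 0.474.
g_dust = 0.553 − 0.474 = 0.08.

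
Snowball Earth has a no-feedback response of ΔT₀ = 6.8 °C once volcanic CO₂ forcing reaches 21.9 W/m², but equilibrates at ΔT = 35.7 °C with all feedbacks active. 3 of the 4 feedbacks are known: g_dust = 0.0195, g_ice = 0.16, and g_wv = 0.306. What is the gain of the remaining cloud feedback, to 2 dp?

Amplification A = ΔT/ΔT₀ = 35.7/6.8 = 5.25.
Total gain g = 1 − 1/A = 1 − 1/5.25 = 0.8095.
Known gains sum to 0.0195 + 0.16 + 0.306 = 0.4855.
g_cld = 0.8095 − 0.4855 = 0.32.

0.32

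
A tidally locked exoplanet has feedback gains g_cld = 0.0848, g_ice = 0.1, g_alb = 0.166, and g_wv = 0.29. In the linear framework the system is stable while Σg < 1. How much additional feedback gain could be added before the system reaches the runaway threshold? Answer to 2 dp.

0.36

Current total gain = 0.0848 + 0.1 + 0.166 + 0.29 = 0.6408.
Margin to runaway = 1 − 0.6408 = 0.36.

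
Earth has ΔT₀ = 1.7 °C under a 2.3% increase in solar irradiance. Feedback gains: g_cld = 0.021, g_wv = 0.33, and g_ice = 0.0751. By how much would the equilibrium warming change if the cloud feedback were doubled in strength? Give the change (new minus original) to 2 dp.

0.11 °C

Original: g = 0.4261, ΔT = 1.7/(1−0.4261) = 2.9622 °C.
With doubled cloud: g' = 0.4471, ΔT' = 1.7/(1−0.4471) = 3.0747 °C.
Change = 3.0747 − 2.9622 = 0.11 °C.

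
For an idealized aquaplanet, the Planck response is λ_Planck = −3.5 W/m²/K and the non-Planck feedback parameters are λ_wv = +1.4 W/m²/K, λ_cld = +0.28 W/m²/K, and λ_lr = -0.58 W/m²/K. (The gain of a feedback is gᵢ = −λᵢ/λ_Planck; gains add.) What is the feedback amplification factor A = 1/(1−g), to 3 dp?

1.458

Convert to gains: g_wv = 1.4/3.5 = 0.4; g_cld = 0.28/3.5 = 0.08; g_lr = -0.58/3.5 = -0.1657.
Total gain g = 0.3143.
A = 1/(1 − 0.3143) = 1.458.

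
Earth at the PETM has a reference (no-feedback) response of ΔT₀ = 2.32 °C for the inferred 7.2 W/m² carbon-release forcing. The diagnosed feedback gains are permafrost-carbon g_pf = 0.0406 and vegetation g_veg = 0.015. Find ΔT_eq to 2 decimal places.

2.46 °C

Total gain g = 0.0406 + 0.015 = 0.0556.
Amplification A = 1/(1 − 0.0556) = 1.059.
ΔT = 2.32 × 1.059 = 2.46 °C.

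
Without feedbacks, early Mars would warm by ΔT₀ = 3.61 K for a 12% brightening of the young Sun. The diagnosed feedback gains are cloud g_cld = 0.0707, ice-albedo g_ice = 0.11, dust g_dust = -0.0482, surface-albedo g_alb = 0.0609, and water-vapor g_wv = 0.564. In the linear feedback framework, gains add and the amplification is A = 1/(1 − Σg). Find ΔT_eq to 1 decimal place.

Total gain g = 0.0707 + 0.11 − 0.0482 + 0.0609 + 0.564 = 0.7574.
Amplification A = 1/(1 − 0.7574) = 4.122.
ΔT = 3.61 × 4.122 = 14.9 K.

14.9 K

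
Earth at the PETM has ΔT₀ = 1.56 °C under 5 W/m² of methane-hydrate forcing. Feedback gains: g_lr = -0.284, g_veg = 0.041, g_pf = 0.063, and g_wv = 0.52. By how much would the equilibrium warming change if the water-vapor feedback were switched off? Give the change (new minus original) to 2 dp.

-1.04 °C

Original: g = 0.34, ΔT = 1.56/(1−0.34) = 2.3636 °C.
Without water-vapor: g' = -0.18, ΔT' = 1.56/(1+0.18) = 1.3220 °C.
Change = 1.3220 − 2.3636 = -1.04 °C.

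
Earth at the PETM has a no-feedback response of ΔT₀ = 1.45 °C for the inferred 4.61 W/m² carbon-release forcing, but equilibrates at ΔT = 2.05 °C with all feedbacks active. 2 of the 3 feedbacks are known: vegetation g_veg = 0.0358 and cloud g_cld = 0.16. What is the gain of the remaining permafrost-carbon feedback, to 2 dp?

Amplification A = ΔT/ΔT₀ = 2.05/1.45 = 1.414.
Total gain g = 1 − 1/A = 1 − 1/1.414 = 0.2928.
Known gains sum to 0.0358 + 0.16 = 0.1958.
g_pf = 0.2928 − 0.1958 = 0.10.

0.10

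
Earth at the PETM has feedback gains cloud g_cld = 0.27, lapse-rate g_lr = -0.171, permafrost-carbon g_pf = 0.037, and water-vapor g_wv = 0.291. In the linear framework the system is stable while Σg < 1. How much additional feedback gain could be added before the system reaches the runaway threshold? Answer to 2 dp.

0.57

Current total gain = 0.27 − 0.171 + 0.037 + 0.291 = 0.427.
Margin to runaway = 1 − 0.427 = 0.57.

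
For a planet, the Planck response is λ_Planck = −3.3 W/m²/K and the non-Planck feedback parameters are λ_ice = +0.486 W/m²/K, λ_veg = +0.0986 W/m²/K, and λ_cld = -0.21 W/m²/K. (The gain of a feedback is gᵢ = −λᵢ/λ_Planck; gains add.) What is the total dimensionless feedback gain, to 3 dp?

0.114

Convert to gains: g_ice = 0.486/3.3 = 0.1473; g_veg = 0.0986/3.3 = 0.02988; g_cld = -0.21/3.3 = -0.06364.
Total gain g = 0.11354.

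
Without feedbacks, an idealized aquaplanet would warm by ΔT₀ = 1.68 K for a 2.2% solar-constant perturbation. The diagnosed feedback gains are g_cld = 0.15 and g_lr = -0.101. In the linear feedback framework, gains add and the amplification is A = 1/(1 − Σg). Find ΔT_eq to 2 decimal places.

1.77 K

Total gain g = 0.15 − 0.101 = 0.049.
Amplification A = 1/(1 − 0.049) = 1.052.
ΔT = 1.68 × 1.052 = 1.77 K.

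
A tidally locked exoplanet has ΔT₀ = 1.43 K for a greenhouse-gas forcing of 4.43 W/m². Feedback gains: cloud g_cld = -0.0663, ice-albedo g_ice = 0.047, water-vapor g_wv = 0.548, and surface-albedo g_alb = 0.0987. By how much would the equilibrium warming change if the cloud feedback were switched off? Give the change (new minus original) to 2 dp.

0.83 K

Original: g = 0.6274, ΔT = 1.43/(1−0.6274) = 3.8379 K.
Without cloud: g' = 0.6937, ΔT' = 1.43/(1−0.6937) = 4.6686 K.
Change = 4.6686 − 3.8379 = 0.83 K.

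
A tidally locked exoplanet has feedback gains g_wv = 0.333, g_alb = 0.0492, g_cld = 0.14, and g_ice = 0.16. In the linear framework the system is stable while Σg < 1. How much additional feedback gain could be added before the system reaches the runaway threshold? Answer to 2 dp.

0.32

Current total gain = 0.333 + 0.0492 + 0.14 + 0.16 = 0.6822.
Margin to runaway = 1 − 0.6822 = 0.32.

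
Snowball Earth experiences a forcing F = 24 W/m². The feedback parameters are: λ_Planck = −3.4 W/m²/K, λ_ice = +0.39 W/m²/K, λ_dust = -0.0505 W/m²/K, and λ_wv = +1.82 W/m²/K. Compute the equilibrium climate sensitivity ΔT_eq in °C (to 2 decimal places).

Net feedback parameter λ = (−3.4) + (+0.39) + (-0.0505) + (+1.82) = -1.2405 W/m²/K.
ΔT = −F/λ = −24/(-1.2405) = 19.35 °C.

19.35 °C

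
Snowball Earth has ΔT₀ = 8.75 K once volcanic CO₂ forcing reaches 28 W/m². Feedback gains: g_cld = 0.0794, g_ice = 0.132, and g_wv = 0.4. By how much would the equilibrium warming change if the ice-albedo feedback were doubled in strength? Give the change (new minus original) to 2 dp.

11.58 K

Original: g = 0.6114, ΔT = 8.75/(1−0.6114) = 22.5167 K.
With doubled ice-albedo: g' = 0.7434, ΔT' = 8.75/(1−0.7434) = 34.0998 K.
Change = 34.0998 − 22.5167 = 11.58 K.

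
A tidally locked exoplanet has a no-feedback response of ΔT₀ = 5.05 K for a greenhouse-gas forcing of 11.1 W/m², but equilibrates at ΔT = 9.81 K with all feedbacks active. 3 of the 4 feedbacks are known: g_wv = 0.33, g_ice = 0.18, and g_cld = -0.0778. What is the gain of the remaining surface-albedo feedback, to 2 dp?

Amplification A = ΔT/ΔT₀ = 9.81/5.05 = 1.943.
Total gain g = 1 − 1/A = 1 − 1/1.943 = 0.4853.
Known gains sum to 0.33 + 0.18 − 0.0778 = 0.4322.
g_alb = 0.4853 − 0.4322 = 0.05.

0.05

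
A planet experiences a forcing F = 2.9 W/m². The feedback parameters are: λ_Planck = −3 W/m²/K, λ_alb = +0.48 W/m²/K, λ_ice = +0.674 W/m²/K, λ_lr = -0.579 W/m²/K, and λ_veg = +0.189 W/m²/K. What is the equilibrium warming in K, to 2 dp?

1.30 K

Net feedback parameter λ = (−3) + (+0.48) + (+0.674) + (-0.579) + (+0.189) = -2.236 W/m²/K.
ΔT = −F/λ = −2.9/(-2.236) = 1.30 K.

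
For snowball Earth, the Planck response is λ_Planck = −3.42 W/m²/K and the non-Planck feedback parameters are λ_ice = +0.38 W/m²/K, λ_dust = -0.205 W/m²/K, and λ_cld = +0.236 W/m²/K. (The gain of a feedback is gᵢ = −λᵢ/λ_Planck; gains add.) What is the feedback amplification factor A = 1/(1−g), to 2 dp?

1.14

Convert to gains: g_ice = 0.38/3.42 = 0.1111; g_dust = -0.205/3.42 = -0.05994; g_cld = 0.236/3.42 = 0.06901.
Total gain g = 0.12017.
A = 1/(1 − 0.12017) = 1.14.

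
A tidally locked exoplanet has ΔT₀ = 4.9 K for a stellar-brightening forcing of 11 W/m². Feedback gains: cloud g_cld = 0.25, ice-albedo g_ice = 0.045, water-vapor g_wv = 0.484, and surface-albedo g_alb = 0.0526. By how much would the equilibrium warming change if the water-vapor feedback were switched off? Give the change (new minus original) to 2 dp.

Original: g = 0.8316, ΔT = 4.9/(1−0.8316) = 29.0974 K.
Without water-vapor: g' = 0.3476, ΔT' = 4.9/(1−0.3476) = 7.5107 K.
Change = 7.5107 − 29.0974 = -21.59 K.

-21.59 K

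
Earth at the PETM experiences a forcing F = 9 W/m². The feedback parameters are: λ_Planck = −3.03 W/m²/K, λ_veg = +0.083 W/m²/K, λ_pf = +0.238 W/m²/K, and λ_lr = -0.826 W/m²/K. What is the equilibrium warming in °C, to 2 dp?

Net feedback parameter λ = (−3.03) + (+0.083) + (+0.238) + (-0.826) = -3.535 W/m²/K.
ΔT = −F/λ = −9/(-3.535) = 2.55 °C.

2.55 °C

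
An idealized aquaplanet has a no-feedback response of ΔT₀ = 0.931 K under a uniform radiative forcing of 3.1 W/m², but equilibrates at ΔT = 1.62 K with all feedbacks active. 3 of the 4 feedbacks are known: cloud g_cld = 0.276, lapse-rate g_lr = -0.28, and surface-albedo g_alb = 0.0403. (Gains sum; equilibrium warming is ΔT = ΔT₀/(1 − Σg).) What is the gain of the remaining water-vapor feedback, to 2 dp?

Amplification A = ΔT/ΔT₀ = 1.62/0.931 = 1.74.
Total gain g = 1 − 1/A = 1 − 1/1.74 = 0.4253.
Known gains sum to 0.276 − 0.28 + 0.0403 = 0.0363.
g_wv = 0.4253 − 0.0363 = 0.39.

0.39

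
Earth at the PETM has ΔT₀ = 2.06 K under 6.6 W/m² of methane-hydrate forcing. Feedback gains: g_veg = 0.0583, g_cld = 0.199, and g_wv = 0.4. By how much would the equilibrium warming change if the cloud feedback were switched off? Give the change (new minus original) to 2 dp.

Original: g = 0.6573, ΔT = 2.06/(1−0.6573) = 6.0111 K.
Without cloud: g' = 0.4583, ΔT' = 2.06/(1−0.4583) = 3.8028 K.
Change = 3.8028 − 6.0111 = -2.21 K.

-2.21 K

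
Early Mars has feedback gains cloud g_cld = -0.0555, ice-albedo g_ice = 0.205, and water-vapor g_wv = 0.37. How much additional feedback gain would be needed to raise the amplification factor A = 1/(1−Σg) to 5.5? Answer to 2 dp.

0.30

Current total gain = 0.5195.
Target gain for A = 5.5: g* = 1 − 1/5.5 = 0.8182.
Additional gain needed = 0.8182 − 0.5195 = 0.30.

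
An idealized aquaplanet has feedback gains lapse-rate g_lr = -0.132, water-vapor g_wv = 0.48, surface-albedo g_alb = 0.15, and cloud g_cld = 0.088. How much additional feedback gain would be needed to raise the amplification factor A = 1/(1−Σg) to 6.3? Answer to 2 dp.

Current total gain = 0.586.
Target gain for A = 6.3: g* = 1 − 1/6.3 = 0.8413.
Additional gain needed = 0.8413 − 0.586 = 0.26.

0.26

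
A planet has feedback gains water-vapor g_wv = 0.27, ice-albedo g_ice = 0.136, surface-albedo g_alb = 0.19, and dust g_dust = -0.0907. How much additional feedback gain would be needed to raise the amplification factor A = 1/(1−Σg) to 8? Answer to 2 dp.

0.37

Current total gain = 0.5053.
Target gain for A = 8: g* = 1 − 1/8 = 0.875.
Additional gain needed = 0.875 − 0.5053 = 0.37.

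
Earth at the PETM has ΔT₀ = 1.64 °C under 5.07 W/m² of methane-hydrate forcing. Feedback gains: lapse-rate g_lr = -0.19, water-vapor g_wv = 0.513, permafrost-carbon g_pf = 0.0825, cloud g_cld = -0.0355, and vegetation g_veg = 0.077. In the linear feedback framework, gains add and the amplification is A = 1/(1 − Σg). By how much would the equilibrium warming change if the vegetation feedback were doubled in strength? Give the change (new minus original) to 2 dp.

0.48 °C

Original: g = 0.447, ΔT = 1.64/(1−0.447) = 2.9656 °C.
With doubled vegetation: g' = 0.524, ΔT' = 1.64/(1−0.524) = 3.4454 °C.
Change = 3.4454 − 2.9656 = 0.48 °C.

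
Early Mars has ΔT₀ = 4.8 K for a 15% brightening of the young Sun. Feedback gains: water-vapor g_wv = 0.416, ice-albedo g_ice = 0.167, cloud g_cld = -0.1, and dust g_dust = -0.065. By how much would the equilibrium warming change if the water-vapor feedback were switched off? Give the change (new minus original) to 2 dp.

Original: g = 0.418, ΔT = 4.8/(1−0.418) = 8.2474 K.
Without water-vapor: g' = 0.002, ΔT' = 4.8/(1−0.002) = 4.8096 K.
Change = 4.8096 − 8.2474 = -3.44 K.

-3.44 K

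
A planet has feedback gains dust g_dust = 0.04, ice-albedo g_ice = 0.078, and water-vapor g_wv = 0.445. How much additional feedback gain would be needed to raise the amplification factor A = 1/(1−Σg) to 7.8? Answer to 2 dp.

0.31

Current total gain = 0.563.
Target gain for A = 7.8: g* = 1 − 1/7.8 = 0.8718.
Additional gain needed = 0.8718 − 0.563 = 0.31.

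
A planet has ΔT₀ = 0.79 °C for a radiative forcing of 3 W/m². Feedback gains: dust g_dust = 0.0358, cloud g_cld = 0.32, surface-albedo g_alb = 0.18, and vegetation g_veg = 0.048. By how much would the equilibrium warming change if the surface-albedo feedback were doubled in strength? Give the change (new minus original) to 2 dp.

1.45 °C

Original: g = 0.5838, ΔT = 0.79/(1−0.5838) = 1.8981 °C.
With doubled surface-albedo: g' = 0.7638, ΔT' = 0.79/(1−0.7638) = 3.3446 °C.
Change = 3.3446 − 1.8981 = 1.45 °C.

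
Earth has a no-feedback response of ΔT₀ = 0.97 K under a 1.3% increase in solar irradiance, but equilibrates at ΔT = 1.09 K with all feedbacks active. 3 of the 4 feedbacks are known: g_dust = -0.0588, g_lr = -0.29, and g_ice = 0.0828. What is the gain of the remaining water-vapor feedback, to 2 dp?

0.38

Amplification A = ΔT/ΔT₀ = 1.09/0.97 = 1.124.
Total gain g = 1 − 1/A = 1 − 1/1.124 = 0.1103.
Known gains sum to -0.0588 − 0.29 + 0.0828 = -0.266.
g_wv = 0.1103 + 0.266 = 0.38.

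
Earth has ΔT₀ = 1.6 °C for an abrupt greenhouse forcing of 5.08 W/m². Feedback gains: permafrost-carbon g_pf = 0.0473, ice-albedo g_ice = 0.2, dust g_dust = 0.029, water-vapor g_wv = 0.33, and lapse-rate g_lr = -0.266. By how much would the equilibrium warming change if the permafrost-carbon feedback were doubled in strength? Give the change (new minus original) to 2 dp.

Original: g = 0.3403, ΔT = 1.6/(1−0.3403) = 2.4253 °C.
With doubled permafrost-carbon: g' = 0.3876, ΔT' = 1.6/(1−0.3876) = 2.6127 °C.
Change = 2.6127 − 2.4253 = 0.19 °C.

0.19 °C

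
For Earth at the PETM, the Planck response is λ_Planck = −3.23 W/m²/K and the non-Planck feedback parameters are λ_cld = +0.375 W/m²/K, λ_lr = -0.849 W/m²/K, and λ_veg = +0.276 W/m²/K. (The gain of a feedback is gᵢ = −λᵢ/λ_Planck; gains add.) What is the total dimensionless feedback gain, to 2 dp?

-0.06

Convert to gains: g_cld = 0.375/3.23 = 0.1161; g_lr = -0.849/3.23 = -0.2628; g_veg = 0.276/3.23 = 0.08545.
Total gain g = -0.06125.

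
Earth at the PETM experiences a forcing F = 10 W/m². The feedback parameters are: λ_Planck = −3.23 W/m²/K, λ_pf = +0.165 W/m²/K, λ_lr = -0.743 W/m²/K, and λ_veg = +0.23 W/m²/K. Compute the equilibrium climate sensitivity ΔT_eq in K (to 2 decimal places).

2.79 K

Net feedback parameter λ = (−3.23) + (+0.165) + (-0.743) + (+0.23) = -3.578 W/m²/K.
ΔT = −F/λ = −10/(-3.578) = 2.79 K.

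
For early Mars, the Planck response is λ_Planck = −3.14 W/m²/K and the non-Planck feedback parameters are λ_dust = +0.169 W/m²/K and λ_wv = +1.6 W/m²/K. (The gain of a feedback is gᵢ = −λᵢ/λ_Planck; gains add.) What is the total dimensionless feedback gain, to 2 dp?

0.56

Convert to gains: g_dust = 0.169/3.14 = 0.05382; g_wv = 1.6/3.14 = 0.5096.
Total gain g = 0.56342.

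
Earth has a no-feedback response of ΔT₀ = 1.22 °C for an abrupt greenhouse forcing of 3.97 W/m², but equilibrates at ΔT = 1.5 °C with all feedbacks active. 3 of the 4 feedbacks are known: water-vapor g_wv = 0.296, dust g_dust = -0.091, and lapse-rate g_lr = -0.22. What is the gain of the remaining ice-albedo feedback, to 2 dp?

Amplification A = ΔT/ΔT₀ = 1.5/1.22 = 1.23.
Total gain g = 1 − 1/A = 1 − 1/1.23 = 0.187.
Known gains sum to 0.296 − 0.091 − 0.22 = -0.015.
g_ice = 0.187 + 0.015 = 0.20.

0.20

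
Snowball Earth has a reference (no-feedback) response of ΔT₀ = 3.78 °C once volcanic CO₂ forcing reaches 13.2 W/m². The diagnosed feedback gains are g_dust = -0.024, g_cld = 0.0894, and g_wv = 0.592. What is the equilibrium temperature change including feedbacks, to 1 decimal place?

Total gain g = -0.024 + 0.0894 + 0.592 = 0.6574.
Amplification A = 1/(1 − 0.6574) = 2.919.
ΔT = 3.78 × 2.919 = 11.0 °C.

11.0 °C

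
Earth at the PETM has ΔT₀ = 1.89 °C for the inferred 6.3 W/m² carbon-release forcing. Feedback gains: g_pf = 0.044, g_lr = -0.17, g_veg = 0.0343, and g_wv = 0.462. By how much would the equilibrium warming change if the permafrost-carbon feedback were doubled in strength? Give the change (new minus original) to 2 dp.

0.23 °C

Original: g = 0.3703, ΔT = 1.89/(1−0.3703) = 3.0014 °C.
With doubled permafrost-carbon: g' = 0.4143, ΔT' = 1.89/(1−0.4143) = 3.2269 °C.
Change = 3.2269 − 3.0014 = 0.23 °C.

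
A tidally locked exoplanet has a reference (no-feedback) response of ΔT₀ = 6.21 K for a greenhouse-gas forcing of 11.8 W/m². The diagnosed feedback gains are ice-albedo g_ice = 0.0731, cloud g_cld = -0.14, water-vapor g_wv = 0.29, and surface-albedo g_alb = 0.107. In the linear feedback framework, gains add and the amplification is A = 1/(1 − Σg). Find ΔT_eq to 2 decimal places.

9.27 K

Total gain g = 0.0731 − 0.14 + 0.29 + 0.107 = 0.3301.
Amplification A = 1/(1 − 0.3301) = 1.493.
ΔT = 6.21 × 1.493 = 9.27 K.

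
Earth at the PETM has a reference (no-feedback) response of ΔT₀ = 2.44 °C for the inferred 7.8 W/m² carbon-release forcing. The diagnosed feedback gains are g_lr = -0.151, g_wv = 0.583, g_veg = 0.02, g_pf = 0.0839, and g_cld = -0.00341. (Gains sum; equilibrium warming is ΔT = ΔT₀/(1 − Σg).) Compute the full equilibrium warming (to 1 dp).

Total gain g = -0.151 + 0.583 + 0.02 + 0.0839 − 0.00341 = 0.53249.
Amplification A = 1/(1 − 0.53249) = 2.139.
ΔT = 2.44 × 2.139 = 5.2 °C.

5.2 °C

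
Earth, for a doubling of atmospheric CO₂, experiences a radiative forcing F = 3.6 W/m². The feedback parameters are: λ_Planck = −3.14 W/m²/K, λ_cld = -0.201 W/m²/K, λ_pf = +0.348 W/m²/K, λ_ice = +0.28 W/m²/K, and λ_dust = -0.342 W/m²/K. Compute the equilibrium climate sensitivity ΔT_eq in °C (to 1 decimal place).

1.2 °C

Net feedback parameter λ = (−3.14) + (-0.201) + (+0.348) + (+0.28) + (-0.342) = -3.055 W/m²/K.
ΔT = −F/λ = −3.6/(-3.055) = 1.2 °C.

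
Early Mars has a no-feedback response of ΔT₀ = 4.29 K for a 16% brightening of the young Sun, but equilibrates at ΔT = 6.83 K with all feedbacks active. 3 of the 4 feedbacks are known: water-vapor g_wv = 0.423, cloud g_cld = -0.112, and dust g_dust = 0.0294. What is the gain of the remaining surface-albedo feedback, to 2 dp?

Amplification A = ΔT/ΔT₀ = 6.83/4.29 = 1.592.
Total gain g = 1 − 1/A = 1 − 1/1.592 = 0.3719.
Known gains sum to 0.423 − 0.112 + 0.0294 = 0.3404.
g_alb = 0.3719 − 0.3404 = 0.03.

0.03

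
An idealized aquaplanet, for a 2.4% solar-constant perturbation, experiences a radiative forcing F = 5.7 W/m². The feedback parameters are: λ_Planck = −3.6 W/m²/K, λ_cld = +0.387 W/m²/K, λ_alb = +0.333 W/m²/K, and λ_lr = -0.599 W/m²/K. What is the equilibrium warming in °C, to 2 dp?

Net feedback parameter λ = (−3.6) + (+0.387) + (+0.333) + (-0.599) = -3.479 W/m²/K.
ΔT = −F/λ = −5.7/(-3.479) = 1.64 °C.

1.64 °C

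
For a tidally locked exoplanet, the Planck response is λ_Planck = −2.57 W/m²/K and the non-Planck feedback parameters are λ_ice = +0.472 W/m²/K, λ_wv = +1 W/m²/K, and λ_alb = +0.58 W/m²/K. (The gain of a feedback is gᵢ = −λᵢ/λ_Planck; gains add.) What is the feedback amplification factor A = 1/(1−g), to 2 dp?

Convert to gains: g_ice = 0.472/2.57 = 0.1837; g_wv = 1/2.57 = 0.3891; g_alb = 0.58/2.57 = 0.2257.
Total gain g = 0.7985.
A = 1/(1 − 0.7985) = 4.96.

4.96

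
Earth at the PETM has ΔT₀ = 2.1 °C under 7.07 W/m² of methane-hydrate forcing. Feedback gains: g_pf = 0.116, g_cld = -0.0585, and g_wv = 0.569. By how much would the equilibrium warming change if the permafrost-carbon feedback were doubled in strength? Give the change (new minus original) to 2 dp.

Original: g = 0.6265, ΔT = 2.1/(1−0.6265) = 5.6225 °C.
With doubled permafrost-carbon: g' = 0.7425, ΔT' = 2.1/(1−0.7425) = 8.1553 °C.
Change = 8.1553 − 5.6225 = 2.53 °C.

2.53 °C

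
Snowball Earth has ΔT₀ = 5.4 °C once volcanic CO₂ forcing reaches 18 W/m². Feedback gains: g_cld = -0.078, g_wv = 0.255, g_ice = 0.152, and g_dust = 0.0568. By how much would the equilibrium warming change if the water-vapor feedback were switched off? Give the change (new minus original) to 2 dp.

-2.58 °C

Original: g = 0.3858, ΔT = 5.4/(1−0.3858) = 8.7919 °C.
Without water-vapor: g' = 0.1308, ΔT' = 5.4/(1−0.1308) = 6.2126 °C.
Change = 6.2126 − 8.7919 = -2.58 °C.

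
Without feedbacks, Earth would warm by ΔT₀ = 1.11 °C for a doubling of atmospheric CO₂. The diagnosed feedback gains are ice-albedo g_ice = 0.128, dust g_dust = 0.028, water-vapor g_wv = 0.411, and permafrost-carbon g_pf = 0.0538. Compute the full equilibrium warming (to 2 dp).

2.93 °C

Total gain g = 0.128 + 0.028 + 0.411 + 0.0538 = 0.6208.
Amplification A = 1/(1 − 0.6208) = 2.637.
ΔT = 1.11 × 2.637 = 2.93 °C.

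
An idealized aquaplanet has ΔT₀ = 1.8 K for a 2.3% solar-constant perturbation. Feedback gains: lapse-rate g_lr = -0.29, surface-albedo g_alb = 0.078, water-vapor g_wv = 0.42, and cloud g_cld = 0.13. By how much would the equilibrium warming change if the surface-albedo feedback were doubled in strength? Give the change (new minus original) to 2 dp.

0.36 K

Original: g = 0.338, ΔT = 1.8/(1−0.338) = 2.7190 K.
With doubled surface-albedo: g' = 0.416, ΔT' = 1.8/(1−0.416) = 3.0822 K.
Change = 3.0822 − 2.7190 = 0.36 K.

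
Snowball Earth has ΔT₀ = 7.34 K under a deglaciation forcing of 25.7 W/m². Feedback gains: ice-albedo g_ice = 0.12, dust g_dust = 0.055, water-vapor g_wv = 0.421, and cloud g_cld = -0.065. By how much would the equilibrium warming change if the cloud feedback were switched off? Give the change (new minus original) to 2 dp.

Original: g = 0.531, ΔT = 7.34/(1−0.531) = 15.6503 K.
Without cloud: g' = 0.596, ΔT' = 7.34/(1−0.596) = 18.1683 K.
Change = 18.1683 − 15.6503 = 2.52 K.

2.52 K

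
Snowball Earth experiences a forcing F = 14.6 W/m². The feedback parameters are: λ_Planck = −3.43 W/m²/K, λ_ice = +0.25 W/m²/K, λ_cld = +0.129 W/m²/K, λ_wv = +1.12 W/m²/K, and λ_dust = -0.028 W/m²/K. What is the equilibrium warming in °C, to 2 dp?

7.45 °C

Net feedback parameter λ = (−3.43) + (+0.25) + (+0.129) + (+1.12) + (-0.028) = -1.959 W/m²/K.
ΔT = −F/λ = −14.6/(-1.959) = 7.45 °C.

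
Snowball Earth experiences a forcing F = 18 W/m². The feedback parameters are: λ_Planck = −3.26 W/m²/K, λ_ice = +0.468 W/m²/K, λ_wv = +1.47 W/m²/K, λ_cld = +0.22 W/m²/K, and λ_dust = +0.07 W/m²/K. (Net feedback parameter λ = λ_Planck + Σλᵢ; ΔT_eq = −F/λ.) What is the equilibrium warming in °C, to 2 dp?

Net feedback parameter λ = (−3.26) + (+0.468) + (+1.47) + (+0.22) + (+0.07) = -1.032 W/m²/K.
ΔT = −F/λ = −18/(-1.032) = 17.44 °C.

17.44 °C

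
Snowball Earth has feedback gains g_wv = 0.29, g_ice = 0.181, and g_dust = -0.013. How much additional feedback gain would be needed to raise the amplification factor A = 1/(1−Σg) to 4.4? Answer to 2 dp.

0.31

Current total gain = 0.458.
Target gain for A = 4.4: g* = 1 − 1/4.4 = 0.7727.
Additional gain needed = 0.7727 − 0.458 = 0.31.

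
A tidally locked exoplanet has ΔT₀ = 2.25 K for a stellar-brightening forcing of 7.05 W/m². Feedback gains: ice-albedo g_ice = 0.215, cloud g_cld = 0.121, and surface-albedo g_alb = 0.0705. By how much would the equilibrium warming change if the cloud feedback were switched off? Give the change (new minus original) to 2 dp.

-0.64 K

Original: g = 0.4065, ΔT = 2.25/(1−0.4065) = 3.7911 K.
Without cloud: g' = 0.2855, ΔT' = 2.25/(1−0.2855) = 3.1491 K.
Change = 3.1491 − 3.7911 = -0.64 K.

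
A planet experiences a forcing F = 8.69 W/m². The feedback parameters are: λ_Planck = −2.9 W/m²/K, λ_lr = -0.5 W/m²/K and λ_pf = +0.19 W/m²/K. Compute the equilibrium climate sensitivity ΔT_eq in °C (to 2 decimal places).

Net feedback parameter λ = (−2.9) + (-0.5) + (+0.19) = -3.21 W/m²/K.
ΔT = −F/λ = −8.69/(-3.21) = 2.71 °C.

2.71 °C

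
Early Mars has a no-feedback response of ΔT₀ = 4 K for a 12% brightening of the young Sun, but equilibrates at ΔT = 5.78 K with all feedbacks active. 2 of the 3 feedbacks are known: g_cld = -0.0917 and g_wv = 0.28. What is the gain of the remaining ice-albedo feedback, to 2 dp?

0.12

Amplification A = ΔT/ΔT₀ = 5.78/4 = 1.445.
Total gain g = 1 − 1/A = 1 − 1/1.445 = 0.308.
Known gains sum to -0.0917 + 0.28 = 0.1883.
g_ice = 0.308 − 0.1883 = 0.12.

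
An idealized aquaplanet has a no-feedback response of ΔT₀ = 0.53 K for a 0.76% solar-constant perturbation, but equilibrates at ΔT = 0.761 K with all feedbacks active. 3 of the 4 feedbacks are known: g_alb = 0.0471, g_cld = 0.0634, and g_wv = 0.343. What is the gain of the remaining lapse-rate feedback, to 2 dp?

-0.15

Amplification A = ΔT/ΔT₀ = 0.761/0.53 = 1.436.
Total gain g = 1 − 1/A = 1 − 1/1.436 = 0.3036.
Known gains sum to 0.0471 + 0.0634 + 0.343 = 0.4535.
g_lr = 0.3036 − 0.4535 = -0.15.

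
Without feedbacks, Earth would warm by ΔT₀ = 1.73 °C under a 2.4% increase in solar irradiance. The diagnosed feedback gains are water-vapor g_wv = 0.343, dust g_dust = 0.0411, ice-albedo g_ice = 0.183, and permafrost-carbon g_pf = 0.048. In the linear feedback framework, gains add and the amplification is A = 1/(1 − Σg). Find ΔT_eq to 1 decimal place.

Total gain g = 0.343 + 0.0411 + 0.183 + 0.048 = 0.6151.
Amplification A = 1/(1 − 0.6151) = 2.598.
ΔT = 1.73 × 2.598 = 4.5 °C.

4.5 °C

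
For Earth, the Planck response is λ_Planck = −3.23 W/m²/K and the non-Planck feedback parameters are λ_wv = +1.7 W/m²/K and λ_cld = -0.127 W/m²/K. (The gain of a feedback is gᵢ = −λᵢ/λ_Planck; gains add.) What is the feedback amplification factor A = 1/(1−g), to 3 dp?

Convert to gains: g_wv = 1.7/3.23 = 0.5263; g_cld = -0.127/3.23 = -0.03932.
Total gain g = 0.48698.
A = 1/(1 − 0.48698) = 1.949.

1.949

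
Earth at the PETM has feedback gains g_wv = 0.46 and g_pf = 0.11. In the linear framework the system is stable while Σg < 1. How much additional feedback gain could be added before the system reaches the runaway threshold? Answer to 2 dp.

0.43

Current total gain = 0.46 + 0.11 = 0.57.
Margin to runaway = 1 − 0.57 = 0.43.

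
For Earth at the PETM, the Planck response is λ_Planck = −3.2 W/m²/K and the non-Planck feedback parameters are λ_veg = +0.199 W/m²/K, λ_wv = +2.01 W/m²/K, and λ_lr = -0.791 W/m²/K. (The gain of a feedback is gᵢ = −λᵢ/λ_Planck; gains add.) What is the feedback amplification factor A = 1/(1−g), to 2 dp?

Convert to gains: g_veg = 0.199/3.2 = 0.06219; g_wv = 2.01/3.2 = 0.6281; g_lr = -0.791/3.2 = -0.2472.
Total gain g = 0.44309.
A = 1/(1 − 0.44309) = 1.80.

1.80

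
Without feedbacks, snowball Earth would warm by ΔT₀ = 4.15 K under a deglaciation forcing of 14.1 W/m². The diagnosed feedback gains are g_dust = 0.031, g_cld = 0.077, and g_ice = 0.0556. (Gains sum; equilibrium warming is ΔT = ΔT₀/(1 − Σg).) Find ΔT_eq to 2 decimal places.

4.96 K

Total gain g = 0.031 + 0.077 + 0.0556 = 0.1636.
Amplification A = 1/(1 − 0.1636) = 1.196.
ΔT = 4.15 × 1.196 = 4.96 K.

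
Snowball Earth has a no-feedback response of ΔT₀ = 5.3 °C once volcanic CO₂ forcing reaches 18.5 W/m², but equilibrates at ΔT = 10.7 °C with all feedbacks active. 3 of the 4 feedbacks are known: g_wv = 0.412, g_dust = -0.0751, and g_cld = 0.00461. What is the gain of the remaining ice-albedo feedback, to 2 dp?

0.16

Amplification A = ΔT/ΔT₀ = 10.7/5.3 = 2.019.
Total gain g = 1 − 1/A = 1 − 1/2.019 = 0.5047.
Known gains sum to 0.412 − 0.0751 + 0.00461 = 0.34151.
g_ice = 0.5047 − 0.34151 = 0.16.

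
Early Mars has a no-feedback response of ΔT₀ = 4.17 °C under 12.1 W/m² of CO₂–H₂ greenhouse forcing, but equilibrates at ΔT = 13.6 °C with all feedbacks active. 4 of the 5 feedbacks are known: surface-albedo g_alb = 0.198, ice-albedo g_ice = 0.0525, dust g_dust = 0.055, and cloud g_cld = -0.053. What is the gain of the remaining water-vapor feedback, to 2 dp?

Amplification A = ΔT/ΔT₀ = 13.6/4.17 = 3.261.
Total gain g = 1 − 1/A = 1 − 1/3.261 = 0.6933.
Known gains sum to 0.198 + 0.0525 + 0.055 − 0.053 = 0.2525.
g_wv = 0.6933 − 0.2525 = 0.44.

0.44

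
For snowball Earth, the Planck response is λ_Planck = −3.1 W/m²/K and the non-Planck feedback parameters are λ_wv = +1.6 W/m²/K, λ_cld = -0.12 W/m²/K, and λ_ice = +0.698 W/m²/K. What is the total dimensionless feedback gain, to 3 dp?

Convert to gains: g_wv = 1.6/3.1 = 0.5161; g_cld = -0.12/3.1 = -0.03871; g_ice = 0.698/3.1 = 0.2252.
Total gain g = 0.70259.

0.703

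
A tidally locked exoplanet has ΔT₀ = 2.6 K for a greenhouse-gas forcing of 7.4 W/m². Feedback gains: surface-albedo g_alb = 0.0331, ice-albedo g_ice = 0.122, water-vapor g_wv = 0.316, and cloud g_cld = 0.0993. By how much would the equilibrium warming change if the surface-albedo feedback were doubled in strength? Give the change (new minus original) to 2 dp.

0.51 K

Original: g = 0.5704, ΔT = 2.6/(1−0.5704) = 6.0521 K.
With doubled surface-albedo: g' = 0.6035, ΔT' = 2.6/(1−0.6035) = 6.5574 K.
Change = 6.5574 − 6.0521 = 0.51 K.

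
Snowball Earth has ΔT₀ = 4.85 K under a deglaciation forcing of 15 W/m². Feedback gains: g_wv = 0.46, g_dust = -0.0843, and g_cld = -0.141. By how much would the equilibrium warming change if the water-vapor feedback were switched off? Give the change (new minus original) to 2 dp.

-2.38 K

Original: g = 0.2347, ΔT = 4.85/(1−0.2347) = 6.3374 K.
Without water-vapor: g' = -0.2253, ΔT' = 4.85/(1+0.2253) = 3.9582 K.
Change = 3.9582 − 6.3374 = -2.38 K.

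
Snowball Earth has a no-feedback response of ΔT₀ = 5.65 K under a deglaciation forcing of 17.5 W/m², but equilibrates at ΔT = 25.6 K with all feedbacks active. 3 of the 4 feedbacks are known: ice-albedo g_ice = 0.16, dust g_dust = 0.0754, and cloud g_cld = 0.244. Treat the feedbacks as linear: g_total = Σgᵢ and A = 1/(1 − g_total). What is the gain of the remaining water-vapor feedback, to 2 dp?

0.30

Amplification A = ΔT/ΔT₀ = 25.6/5.65 = 4.531.
Total gain g = 1 − 1/A = 1 − 1/4.531 = 0.7793.
Known gains sum to 0.16 + 0.0754 + 0.244 = 0.4794.
g_wv = 0.7793 − 0.4794 = 0.30.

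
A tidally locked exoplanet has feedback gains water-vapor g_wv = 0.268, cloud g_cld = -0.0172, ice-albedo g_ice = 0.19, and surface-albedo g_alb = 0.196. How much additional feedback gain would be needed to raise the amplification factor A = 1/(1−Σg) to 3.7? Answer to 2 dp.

Current total gain = 0.6368.
Target gain for A = 3.7: g* = 1 − 1/3.7 = 0.7297.
Additional gain needed = 0.7297 − 0.6368 = 0.09.

0.09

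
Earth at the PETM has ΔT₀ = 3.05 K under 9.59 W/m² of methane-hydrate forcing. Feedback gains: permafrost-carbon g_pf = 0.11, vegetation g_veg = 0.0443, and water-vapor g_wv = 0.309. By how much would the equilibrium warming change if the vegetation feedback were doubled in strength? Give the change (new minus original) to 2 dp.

0.51 K

Original: g = 0.4633, ΔT = 3.05/(1−0.4633) = 5.6829 K.
With doubled vegetation: g' = 0.5076, ΔT' = 3.05/(1−0.5076) = 6.1942 K.
Change = 6.1942 − 5.6829 = 0.51 K.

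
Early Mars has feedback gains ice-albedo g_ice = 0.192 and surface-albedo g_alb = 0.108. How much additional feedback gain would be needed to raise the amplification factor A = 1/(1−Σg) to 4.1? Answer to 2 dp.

Current total gain = 0.3.
Target gain for A = 4.1: g* = 1 − 1/4.1 = 0.7561.
Additional gain needed = 0.7561 − 0.3 = 0.46.

0.46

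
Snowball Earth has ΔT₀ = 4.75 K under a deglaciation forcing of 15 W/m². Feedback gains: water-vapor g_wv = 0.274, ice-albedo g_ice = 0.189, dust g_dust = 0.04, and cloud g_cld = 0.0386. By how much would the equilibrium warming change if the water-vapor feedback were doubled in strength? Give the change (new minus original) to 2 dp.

Original: g = 0.5416, ΔT = 4.75/(1−0.5416) = 10.3621 K.
With doubled water-vapor: g' = 0.8156, ΔT' = 4.75/(1−0.8156) = 25.7592 K.
Change = 25.7592 − 10.3621 = 15.40 K.

15.40 K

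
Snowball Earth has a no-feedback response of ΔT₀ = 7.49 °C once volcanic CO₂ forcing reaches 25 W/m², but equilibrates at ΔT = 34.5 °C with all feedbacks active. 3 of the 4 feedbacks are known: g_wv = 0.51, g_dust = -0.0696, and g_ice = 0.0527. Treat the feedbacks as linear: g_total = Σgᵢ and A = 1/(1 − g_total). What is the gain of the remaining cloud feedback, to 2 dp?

0.29

Amplification A = ΔT/ΔT₀ = 34.5/7.49 = 4.606.
Total gain g = 1 − 1/A = 1 − 1/4.606 = 0.7829.
Known gains sum to 0.51 − 0.0696 + 0.0527 = 0.4931.
g_cld = 0.7829 − 0.4931 = 0.29.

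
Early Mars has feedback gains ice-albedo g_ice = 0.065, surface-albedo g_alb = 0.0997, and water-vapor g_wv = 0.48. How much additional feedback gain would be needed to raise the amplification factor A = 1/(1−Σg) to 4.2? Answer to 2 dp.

0.12

Current total gain = 0.6447.
Target gain for A = 4.2: g* = 1 − 1/4.2 = 0.7619.
Additional gain needed = 0.7619 − 0.6447 = 0.12.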